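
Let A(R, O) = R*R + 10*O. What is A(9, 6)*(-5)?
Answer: -705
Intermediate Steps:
A(R, O) = R**2 + 10*O
A(9, 6)*(-5) = (9**2 + 10*6)*(-5) = (81 + 60)*(-5) = 141*(-5) = -705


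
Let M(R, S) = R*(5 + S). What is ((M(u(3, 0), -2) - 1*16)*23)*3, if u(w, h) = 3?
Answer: -483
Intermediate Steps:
((M(u(3, 0), -2) - 1*16)*23)*3 = ((3*(5 - 2) - 1*16)*23)*3 = ((3*3 - 16)*23)*3 = ((9 - 16)*23)*3 = -7*23*3 = -161*3 = -483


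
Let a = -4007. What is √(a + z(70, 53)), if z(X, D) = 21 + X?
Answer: 2*I*√979 ≈ 62.578*I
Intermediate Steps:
√(a + z(70, 53)) = √(-4007 + (21 + 70)) = √(-4007 + 91) = √(-3916) = 2*I*√979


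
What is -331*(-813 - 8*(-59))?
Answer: 112871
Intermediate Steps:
-331*(-813 - 8*(-59)) = -331*(-813 + 472) = -331*(-341) = 112871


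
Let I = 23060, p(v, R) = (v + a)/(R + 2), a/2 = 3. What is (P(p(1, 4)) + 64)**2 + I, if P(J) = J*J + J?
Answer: 35621785/1296 ≈ 27486.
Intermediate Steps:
a = 6 (a = 2*3 = 6)
p(v, R) = (6 + v)/(2 + R) (p(v, R) = (v + 6)/(R + 2) = (6 + v)/(2 + R))
P(J) = J + J**2 (P(J) = J**2 + J = J + J**2)
(P(p(1, 4)) + 64)**2 + I = (((6 + 1)/(2 + 4))*(1 + (6 + 1)/(2 + 4)) + 64)**2 + 23060 = ((7/6)*(1 + 7/6) + 64)**2 + 23060 = (((1/6)*7)*(1 + (1/6)*7) + 64)**2 + 23060 = (7*(1 + 7/6)/6 + 64)**2 + 23060 = ((7/6)*(13/6) + 64)**2 + 23060 = (91/36 + 64)**2 + 23060 = (2395/36)**2 + 23060 = 5736025/1296 + 23060 = 35621785/1296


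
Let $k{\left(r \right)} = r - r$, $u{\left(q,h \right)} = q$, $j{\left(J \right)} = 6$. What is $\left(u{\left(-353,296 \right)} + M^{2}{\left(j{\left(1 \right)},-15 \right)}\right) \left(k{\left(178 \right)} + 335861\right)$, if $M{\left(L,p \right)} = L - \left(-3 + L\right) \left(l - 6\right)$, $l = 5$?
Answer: $-91354192$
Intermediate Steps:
$M{\left(L,p \right)} = -3 + 2 L$ ($M{\left(L,p \right)} = L - \left(-3 + L\right) \left(5 - 6\right) = L - \left(-3 + L\right) \left(-1\right) = L - \left(3 - L\right) = L + \left(-3 + L\right) = -3 + 2 L$)
$k{\left(r \right)} = 0$
$\left(u{\left(-353,296 \right)} + M^{2}{\left(j{\left(1 \right)},-15 \right)}\right) \left(k{\left(178 \right)} + 335861\right) = \left(-353 + \left(-3 + 2 \cdot 6\right)^{2}\right) \left(0 + 335861\right) = \left(-353 + \left(-3 + 12\right)^{2}\right) 335861 = \left(-353 + 9^{2}\right) 335861 = \left(-353 + 81\right) 335861 = \left(-272\right) 335861 = -91354192$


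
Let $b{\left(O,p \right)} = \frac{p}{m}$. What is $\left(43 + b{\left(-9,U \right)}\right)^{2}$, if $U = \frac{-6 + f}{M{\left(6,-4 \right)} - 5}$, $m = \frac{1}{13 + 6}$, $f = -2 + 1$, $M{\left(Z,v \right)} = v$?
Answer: $\frac{270400}{81} \approx 3338.3$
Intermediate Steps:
$f = -1$
$m = \frac{1}{19} \approx 0.052632$
$U = \frac{7}{9}$ ($U = \frac{-6 - 1}{-4 - 5} = - \frac{7}{-9} = \left(-7\right) \left(- \frac{1}{9}\right) = \frac{7}{9} \approx 0.77778$)
$b{\left(O,p \right)} = 19 p$ ($b{\left(O,p \right)} = p \frac{1}{\frac{1}{19}} = p 19 = 19 p$)
$\left(43 + b{\left(-9,U \right)}\right)^{2} = \left(43 + 19 \cdot \frac{7}{9}\right)^{2} = \left(43 + \frac{133}{9}\right)^{2} = \left(\frac{520}{9}\right)^{2} = \frac{270400}{81}$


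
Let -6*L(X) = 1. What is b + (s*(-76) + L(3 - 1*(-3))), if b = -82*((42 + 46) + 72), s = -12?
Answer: -73249/6 ≈ -12208.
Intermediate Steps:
L(X) = -⅙ (L(X) = -⅙*1 = -⅙)
b = -13120 (b = -82*(88 + 72) = -82*160 = -13120)
b + (s*(-76) + L(3 - 1*(-3))) = -13120 + (-12*(-76) - ⅙) = -13120 + (912 - ⅙) = -13120 + 5471/6 = -73249/6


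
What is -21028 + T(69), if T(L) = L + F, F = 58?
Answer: -20901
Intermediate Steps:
T(L) = 58 + L (T(L) = L + 58 = 58 + L)
-21028 + T(69) = -21028 + (58 + 69) = -21028 + 127 = -20901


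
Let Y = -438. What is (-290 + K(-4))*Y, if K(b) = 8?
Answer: 123516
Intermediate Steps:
(-290 + K(-4))*Y = (-290 + 8)*(-438) = -282*(-438) = 123516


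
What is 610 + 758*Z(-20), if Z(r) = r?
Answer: -14550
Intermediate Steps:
610 + 758*Z(-20) = 610 + 758*(-20) = 610 - 15160 = -14550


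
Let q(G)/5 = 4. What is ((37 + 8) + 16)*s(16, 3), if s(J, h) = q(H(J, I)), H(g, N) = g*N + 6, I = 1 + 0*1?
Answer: 1220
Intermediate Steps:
I = 1 (I = 1 + 0 = 1)
H(g, N) = 6 + N*g (H(g, N) = N*g + 6 = 6 + N*g)
q(G) = 20 (q(G) = 5*4 = 20)
s(J, h) = 20
((37 + 8) + 16)*s(16, 3) = ((37 + 8) + 16)*20 = (45 + 16)*20 = 61*20 = 1220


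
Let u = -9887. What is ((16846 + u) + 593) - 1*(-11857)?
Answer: 19409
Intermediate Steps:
((16846 + u) + 593) - 1*(-11857) = ((16846 - 9887) + 593) - 1*(-11857) = (6959 + 593) + 11857 = 7552 + 11857 = 19409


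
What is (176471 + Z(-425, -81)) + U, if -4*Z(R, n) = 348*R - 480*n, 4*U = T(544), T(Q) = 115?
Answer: 815019/4 ≈ 2.0375e+5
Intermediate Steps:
U = 115/4 (U = (¼)*115 = 115/4 ≈ 28.750)
Z(R, n) = -87*R + 120*n (Z(R, n) = -(348*R - 480*n)/4 = -(-480*n + 348*R)/4 = -87*R + 120*n)
(176471 + Z(-425, -81)) + U = (176471 + (-87*(-425) + 120*(-81))) + 115/4 = (176471 + (36975 - 9720)) + 115/4 = (176471 + 27255) + 115/4 = 203726 + 115/4 = 815019/4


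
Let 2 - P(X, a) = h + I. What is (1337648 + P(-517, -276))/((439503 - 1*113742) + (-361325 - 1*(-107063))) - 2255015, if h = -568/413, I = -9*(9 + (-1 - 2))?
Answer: -22195993882995/9843029 ≈ -2.2550e+6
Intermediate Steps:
I = -54 (I = -9*(9 - 3) = -9*6 = -54)
h = -568/413 (h = -568*1/413 = -568/413 ≈ -1.3753)
P(X, a) = 23696/413 (P(X, a) = 2 - (-568/413 - 54) = 2 - 1*(-22870/413) = 2 + 22870/413 = 23696/413)
(1337648 + P(-517, -276))/((439503 - 1*113742) + (-361325 - 1*(-107063))) - 2255015 = (1337648 + 23696/413)/((439503 - 1*113742) + (-361325 - 1*(-107063))) - 2255015 = 552472320/(413*((439503 - 113742) + (-361325 + 107063))) - 2255015 = 552472320/(413*(325761 - 254262)) - 2255015 = (552472320/413)/71499 - 2255015 = (552472320/413)*(1/71499) - 2255015 = 184157440/9843029 - 2255015 = -22195993882995/9843029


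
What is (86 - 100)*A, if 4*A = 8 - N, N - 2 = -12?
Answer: -63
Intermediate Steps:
N = -10 (N = 2 - 12 = -10)
A = 9/2 (A = (8 - 1*(-10))/4 = (8 + 10)/4 = (1/4)*18 = 9/2 ≈ 4.5000)
(86 - 100)*A = (86 - 100)*(9/2) = -14*9/2 = -63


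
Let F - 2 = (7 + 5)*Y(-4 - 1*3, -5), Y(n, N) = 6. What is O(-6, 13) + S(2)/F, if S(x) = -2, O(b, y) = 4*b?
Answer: -889/37 ≈ -24.027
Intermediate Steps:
F = 74 (F = 2 + (7 + 5)*6 = 2 + 12*6 = 2 + 72 = 74)
O(-6, 13) + S(2)/F = 4*(-6) - 2/74 = -24 + (1/74)*(-2) = -24 - 1/37 = -889/37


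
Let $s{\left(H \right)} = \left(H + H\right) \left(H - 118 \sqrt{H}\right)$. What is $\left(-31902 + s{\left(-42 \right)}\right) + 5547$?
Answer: $-22827 + 9912 i \sqrt{42} \approx -22827.0 + 64237.0 i$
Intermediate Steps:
$s{\left(H \right)} = 2 H \left(H - 118 \sqrt{H}\right)$
$\left(-31902 + s{\left(-42 \right)}\right) + 5547 = \left(-31902 + \left(- 236 \left(-42\right)^{\frac{3}{2}} + 2 \left(-42\right)^{2}\right)\right) + 5547 = \left(-31902 + \left(- 236 \left(- 42 i \sqrt{42}\right) + 2 \cdot 1764\right)\right) + 5547 = \left(-31902 + \left(9912 i \sqrt{42} + 3528\right)\right) + 5547 = \left(-31902 + \left(3528 + 9912 i \sqrt{42}\right)\right) + 5547 = \left(-28374 + 9912 i \sqrt{42}\right) + 5547 = -22827 + 9912 i \sqrt{42}$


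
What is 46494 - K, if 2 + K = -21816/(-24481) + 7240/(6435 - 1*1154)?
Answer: 6010903897120/129284161 ≈ 46494.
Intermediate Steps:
K = 33884414/129284161 (K = -2 + (-21816/(-24481) + 7240/(6435 - 1*1154)) = -2 + (-21816*(-1/24481) + 7240/(6435 - 1154)) = -2 + (21816/24481 + 7240/5281) = -2 + 292452736/129284161 = 33884414/129284161 ≈ 0.26209)
46494 - K = 46494 - 1*33884414/129284161 = 46494 - 33884414/129284161 = 6010903897120/129284161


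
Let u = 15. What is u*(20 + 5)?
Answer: 375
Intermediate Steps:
u*(20 + 5) = 15*(20 + 5) = 15*25 = 375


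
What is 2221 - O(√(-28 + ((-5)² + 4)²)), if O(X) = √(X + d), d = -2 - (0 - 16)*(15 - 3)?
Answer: 2221 - √(190 + √813) ≈ 2206.2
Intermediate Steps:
d = 190 (d = -2 - (-16)*12 = -2 - 1*(-192) = -2 + 192 = 190)
O(X) = √(190 + X) (O(X) = √(X + 190) = √(190 + X))
2221 - O(√(-28 + ((-5)² + 4)²)) = 2221 - √(190 + √(-28 + ((-5)² + 4)²)) = 2221 - √(190 + √(-28 + (25 + 4)²)) = 2221 - √(190 + √(-28 + 29²)) = 2221 - √(190 + √(-28 + 841)) = 2221 - √(190 + √813)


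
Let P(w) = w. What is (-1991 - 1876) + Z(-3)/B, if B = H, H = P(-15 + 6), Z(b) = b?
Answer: -11600/3 ≈ -3866.7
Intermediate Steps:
H = -9 (H = -15 + 6 = -9)
B = -9
(-1991 - 1876) + Z(-3)/B = (-1991 - 1876) - 3/(-9) = -3867 - 3*(-1/9) = -3867 + 1/3 = -11600/3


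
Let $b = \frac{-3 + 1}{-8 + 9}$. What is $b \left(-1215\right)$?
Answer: $2430$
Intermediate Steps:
$b = -2$ ($b = - \frac{2}{1} = \left(-2\right) 1 = -2$)
$b \left(-1215\right) = \left(-2\right) \left(-1215\right) = 2430$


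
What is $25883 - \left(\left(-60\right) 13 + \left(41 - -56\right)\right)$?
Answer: $26566$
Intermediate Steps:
$25883 - \left(\left(-60\right) 13 + \left(41 - -56\right)\right) = 25883 - \left(-780 + \left(41 + 56\right)\right) = 25883 - \left(-780 + 97\right) = 25883 - -683 = 25883 + 683 = 26566$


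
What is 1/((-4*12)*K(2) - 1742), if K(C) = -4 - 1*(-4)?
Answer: -1/1742 ≈ -0.00057405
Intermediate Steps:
K(C) = 0 (K(C) = -4 + 4 = 0)
1/((-4*12)*K(2) - 1742) = 1/(-4*12*0 - 1742) = 1/(-48*0 - 1742) = 1/(0 - 1742) = 1/(-1742) = -1/1742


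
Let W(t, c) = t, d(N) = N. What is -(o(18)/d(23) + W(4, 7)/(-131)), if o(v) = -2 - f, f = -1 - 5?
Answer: -432/3013 ≈ -0.14338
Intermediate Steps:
f = -6
o(v) = 4 (o(v) = -2 - 1*(-6) = -2 + 6 = 4)
-(o(18)/d(23) + W(4, 7)/(-131)) = -(4/23 + 4/(-131)) = -(4*(1/23) + 4*(-1/131)) = -(4/23 - 4/131) = -1*432/3013 = -432/3013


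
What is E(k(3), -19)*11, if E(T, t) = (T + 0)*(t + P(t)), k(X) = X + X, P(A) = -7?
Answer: -1716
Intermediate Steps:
k(X) = 2*X
E(T, t) = T*(-7 + t) (E(T, t) = (T + 0)*(t - 7) = T*(-7 + t))
E(k(3), -19)*11 = ((2*3)*(-7 - 19))*11 = (6*(-26))*11 = -156*11 = -1716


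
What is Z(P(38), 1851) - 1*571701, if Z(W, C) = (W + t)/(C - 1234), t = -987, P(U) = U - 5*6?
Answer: -352740496/617 ≈ -5.7170e+5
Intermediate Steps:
P(U) = -30 + U (P(U) = U - 30 = -30 + U)
Z(W, C) = (-987 + W)/(-1234 + C) (Z(W, C) = (W - 987)/(C - 1234) = (-987 + W)/(-1234 + C))
Z(P(38), 1851) - 1*571701 = (-987 + (-30 + 38))/(-1234 + 1851) - 1*571701 = (-987 + 8)/617 - 571701 = (1/617)*(-979) - 571701 = -979/617 - 571701 = -352740496/617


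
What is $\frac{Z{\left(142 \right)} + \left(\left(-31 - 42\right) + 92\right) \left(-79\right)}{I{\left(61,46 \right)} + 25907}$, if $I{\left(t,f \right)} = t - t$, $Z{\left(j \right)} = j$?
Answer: $- \frac{1359}{25907} \approx -0.052457$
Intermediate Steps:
$I{\left(t,f \right)} = 0$
$\frac{Z{\left(142 \right)} + \left(\left(-31 - 42\right) + 92\right) \left(-79\right)}{I{\left(61,46 \right)} + 25907} = \frac{142 + \left(\left(-31 - 42\right) + 92\right) \left(-79\right)}{0 + 25907} = \frac{142 + \left(\left(-31 - 42\right) + 92\right) \left(-79\right)}{25907} = \left(142 + \left(-73 + 92\right) \left(-79\right)\right) \frac{1}{25907} = \left(142 + 19 \left(-79\right)\right) \frac{1}{25907} = \left(142 - 1501\right) \frac{1}{25907} = \left(-1359\right) \frac{1}{25907} = - \frac{1359}{25907}$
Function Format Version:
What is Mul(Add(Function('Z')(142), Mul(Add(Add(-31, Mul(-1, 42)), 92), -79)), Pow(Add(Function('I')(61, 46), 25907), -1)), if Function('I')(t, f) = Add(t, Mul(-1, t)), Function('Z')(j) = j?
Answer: Rational(-1359, 25907) ≈ -0.052457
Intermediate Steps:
Function('I')(t, f) = 0
Mul(Add(Function('Z')(142), Mul(Add(Add(-31, Mul(-1, 42)), 92), -79)), Pow(Add(Function('I')(61, 46), 25907), -1)) = Mul(Add(142, Mul(Add(Add(-31, Mul(-1, 42)), 92), -79)), Pow(Add(0, 25907), -1)) = Mul(Add(142, Mul(Add(Add(-31, -42), 92), -79)), Pow(25907, -1)) = Mul(Add(142, Mul(Add(-73, 92), -79)), Rational(1, 25907)) = Mul(Add(142, Mul(19, -79)), Rational(1, 25907)) = Mul(Add(142, -1501), Rational(1, 25907)) = Mul(-1359, Rational(1, 25907)) = Rational(-1359, 25907)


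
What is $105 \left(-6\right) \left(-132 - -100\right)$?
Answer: $20160$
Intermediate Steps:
$105 \left(-6\right) \left(-132 - -100\right) = - 630 \left(-132 + 100\right) = \left(-630\right) \left(-32\right) = 20160$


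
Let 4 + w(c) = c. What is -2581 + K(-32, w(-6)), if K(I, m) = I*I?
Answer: -1557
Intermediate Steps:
w(c) = -4 + c
K(I, m) = I²
-2581 + K(-32, w(-6)) = -2581 + (-32)² = -2581 + 1024 = -1557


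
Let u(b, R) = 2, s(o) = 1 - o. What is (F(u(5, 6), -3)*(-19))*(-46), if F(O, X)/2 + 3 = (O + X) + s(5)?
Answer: -13984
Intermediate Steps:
F(O, X) = -14 + 2*O + 2*X (F(O, X) = -6 + 2*((O + X) + (1 - 1*5)) = -6 + 2*((O + X) + (1 - 5)) = -6 + 2*((O + X) - 4) = -6 + 2*(-4 + O + X) = -6 + (-8 + 2*O + 2*X) = -14 + 2*O + 2*X)
(F(u(5, 6), -3)*(-19))*(-46) = ((-14 + 2*2 + 2*(-3))*(-19))*(-46) = ((-14 + 4 - 6)*(-19))*(-46) = -16*(-19)*(-46) = 304*(-46) = -13984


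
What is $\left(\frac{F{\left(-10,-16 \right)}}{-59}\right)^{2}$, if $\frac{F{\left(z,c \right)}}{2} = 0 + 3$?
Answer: $\frac{36}{3481} \approx 0.010342$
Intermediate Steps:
$F{\left(z,c \right)} = 6$ ($F{\left(z,c \right)} = 2 \left(0 + 3\right) = 2 \cdot 3 = 6$)
$\left(\frac{F{\left(-10,-16 \right)}}{-59}\right)^{2} = \left(\frac{6}{-59}\right)^{2} = \left(6 \left(- \frac{1}{59}\right)\right)^{2} = \left(- \frac{6}{59}\right)^{2} = \frac{36}{3481}$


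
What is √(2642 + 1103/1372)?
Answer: √25381489/98 ≈ 51.408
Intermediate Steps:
√(2642 + 1103/1372) = √(3625927/1372) = √25381489/98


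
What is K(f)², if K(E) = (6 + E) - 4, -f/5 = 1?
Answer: 9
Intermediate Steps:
f = -5 (f = -5*1 = -5)
K(E) = 2 + E
K(f)² = (2 - 5)² = (-3)² = 9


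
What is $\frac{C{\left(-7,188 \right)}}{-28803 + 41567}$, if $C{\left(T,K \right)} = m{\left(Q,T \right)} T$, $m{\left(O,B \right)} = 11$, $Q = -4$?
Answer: $- \frac{77}{12764} \approx -0.0060326$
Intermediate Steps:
$C{\left(T,K \right)} = 11 T$
$\frac{C{\left(-7,188 \right)}}{-28803 + 41567} = \frac{11 \left(-7\right)}{-28803 + 41567} = - \frac{77}{12764}$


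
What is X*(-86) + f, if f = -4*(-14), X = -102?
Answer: 8828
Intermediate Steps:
f = 56
X*(-86) + f = -102*(-86) + 56 = 8772 + 56 = 8828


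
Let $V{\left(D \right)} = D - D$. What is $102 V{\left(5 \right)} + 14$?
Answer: $14$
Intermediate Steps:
$V{\left(D \right)} = 0$
$102 V{\left(5 \right)} + 14 = 102 \cdot 0 + 14 = 0 + 14 = 14$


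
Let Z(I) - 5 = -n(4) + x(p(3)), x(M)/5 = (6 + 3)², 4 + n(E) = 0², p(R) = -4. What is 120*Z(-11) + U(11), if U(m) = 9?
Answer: 49689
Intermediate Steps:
n(E) = -4 (n(E) = -4 + 0² = -4 + 0 = -4)
x(M) = 405 (x(M) = 5*(6 + 3)² = 5*9² = 5*81 = 405)
Z(I) = 414 (Z(I) = 5 + (-1*(-4) + 405) = 5 + (4 + 405) = 5 + 409 = 414)
120*Z(-11) + U(11) = 120*414 + 9 = 49680 + 9 = 49689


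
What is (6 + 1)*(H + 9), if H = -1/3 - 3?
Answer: 119/3 ≈ 39.667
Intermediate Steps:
H = -10/3 (H = -1*⅓ - 3 = -⅓ - 3 = -10/3 ≈ -3.3333)
(6 + 1)*(H + 9) = (6 + 1)*(-10/3 + 9) = 7*(17/3) = 119/3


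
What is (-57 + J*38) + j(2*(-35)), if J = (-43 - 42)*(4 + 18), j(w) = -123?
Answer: -71240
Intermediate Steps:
J = -1870 (J = -85*22 = -1870)
(-57 + J*38) + j(2*(-35)) = (-57 - 1870*38) - 123 = (-57 - 71060) - 123 = -71117 - 123 = -71240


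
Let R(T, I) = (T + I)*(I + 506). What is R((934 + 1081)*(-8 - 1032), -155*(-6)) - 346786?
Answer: -3008292906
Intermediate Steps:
R(T, I) = (506 + I)*(I + T) (R(T, I) = (I + T)*(506 + I) = (506 + I)*(I + T))
R((934 + 1081)*(-8 - 1032), -155*(-6)) - 346786 = ((-155*(-6))² + 506*(-155*(-6)) + 506*((934 + 1081)*(-8 - 1032)) + (-155*(-6))*((934 + 1081)*(-8 - 1032))) - 346786 = (930² + 506*930 + 506*(2015*(-1040)) + 930*(2015*(-1040))) - 346786 = (864900 + 470580 + 506*(-2095600) + 930*(-2095600)) - 346786 = (864900 + 470580 - 1060373600 - 1948908000) - 346786 = -3007946120 - 346786 = -3008292906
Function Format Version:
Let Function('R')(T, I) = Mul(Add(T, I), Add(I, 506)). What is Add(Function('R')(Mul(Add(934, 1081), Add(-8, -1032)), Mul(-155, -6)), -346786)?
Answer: -3008292906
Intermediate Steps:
Function('R')(T, I) = Mul(Add(506, I), Add(I, T)) (Function('R')(T, I) = Mul(Add(I, T), Add(506, I)) = Mul(Add(506, I), Add(I, T)))
Add(Function('R')(Mul(Add(934, 1081), Add(-8, -1032)), Mul(-155, -6)), -346786) = Add(Add(Pow(Mul(-155, -6), 2), Mul(506, Mul(-155, -6)), Mul(506, Mul(Add(934, 1081), Add(-8, -1032))), Mul(Mul(-155, -6), Mul(Add(934, 1081), Add(-8, -1032)))), -346786) = Add(Add(Pow(930, 2), Mul(506, 930), Mul(506, Mul(2015, -1040)), Mul(930, Mul(2015, -1040))), -346786) = Add(Add(864900, 470580, Mul(506, -2095600), Mul(930, -2095600)), -346786) = Add(Add(864900, 470580, -1060373600, -1948908000), -346786) = Add(-3007946120, -346786) = -3008292906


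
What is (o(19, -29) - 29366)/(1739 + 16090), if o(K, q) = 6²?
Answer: -4190/2547 ≈ -1.6451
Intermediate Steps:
o(K, q) = 36
(o(19, -29) - 29366)/(1739 + 16090) = (36 - 29366)/(1739 + 16090) = -29330/17829 = -29330*1/17829 = -4190/2547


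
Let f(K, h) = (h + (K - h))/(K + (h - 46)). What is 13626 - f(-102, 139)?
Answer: 40844/3 ≈ 13615.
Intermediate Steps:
f(K, h) = K/(-46 + K + h) (f(K, h) = K/(K + (-46 + h)) = K/(-46 + K + h))
13626 - f(-102, 139) = 13626 - (-102)/(-46 - 102 + 139) = 13626 - (-102)/(-9) = 13626 - (-102)*(-1)/9 = 13626 - 1*34/3 = 13626 - 34/3 = 40844/3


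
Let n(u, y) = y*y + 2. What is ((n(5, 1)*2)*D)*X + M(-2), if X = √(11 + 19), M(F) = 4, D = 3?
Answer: 4 + 18*√30 ≈ 102.59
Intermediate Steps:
X = √30 ≈ 5.4772
n(u, y) = 2 + y² (n(u, y) = y² + 2 = 2 + y²)
((n(5, 1)*2)*D)*X + M(-2) = (((2 + 1²)*2)*3)*√30 + 4 = (((2 + 1)*2)*3)*√30 + 4 = ((3*2)*3)*√30 + 4 = (6*3)*√30 + 4 = 18*√30 + 4 = 4 + 18*√30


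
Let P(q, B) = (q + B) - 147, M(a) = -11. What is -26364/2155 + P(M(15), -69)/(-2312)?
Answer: -60464383/4982360 ≈ -12.136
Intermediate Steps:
P(q, B) = -147 + B + q (P(q, B) = (B + q) - 147 = -147 + B + q)
-26364/2155 + P(M(15), -69)/(-2312) = -26364/2155 + (-147 - 69 - 11)/(-2312) = -26364*1/2155 - 227*(-1/2312) = -26364/2155 + 227/2312 = -60464383/4982360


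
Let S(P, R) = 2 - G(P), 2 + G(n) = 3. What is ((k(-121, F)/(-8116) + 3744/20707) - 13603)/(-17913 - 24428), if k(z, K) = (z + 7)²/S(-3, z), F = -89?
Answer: 571582964776/1778936071523 ≈ 0.32131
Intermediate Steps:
G(n) = 1 (G(n) = -2 + 3 = 1)
S(P, R) = 1 (S(P, R) = 2 - 1*1 = 2 - 1 = 1)
k(z, K) = (7 + z)² (k(z, K) = (z + 7)²/1 = (7 + z)²*1 = (7 + z)²)
((k(-121, F)/(-8116) + 3744/20707) - 13603)/(-17913 - 24428) = (((7 - 121)²/(-8116) + 3744/20707) - 13603)/(-17913 - 24428) = (((-114)²*(-1/8116) + 3744*(1/20707)) - 13603)/(-42341) = ((12996*(-1/8116) + 3744/20707) - 13603)*(-1/42341) = ((-3249/2029 + 3744/20707) - 13603)*(-1/42341) = (-59680467/42014503 - 13603)*(-1/42341) = -571582964776/42014503*(-1/42341) = 571582964776/1778936071523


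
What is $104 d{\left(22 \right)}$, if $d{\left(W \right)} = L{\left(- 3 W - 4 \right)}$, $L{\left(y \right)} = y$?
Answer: $-7280$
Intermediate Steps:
$d{\left(W \right)} = -4 - 3 W$ ($d{\left(W \right)} = - 3 W - 4 = -4 - 3 W$)
$104 d{\left(22 \right)} = 104 \left(-4 - 66\right) = 104 \left(-70\right) = -7280$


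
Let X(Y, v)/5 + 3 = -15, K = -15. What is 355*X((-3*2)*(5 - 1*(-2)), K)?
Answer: -31950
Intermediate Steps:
X(Y, v) = -90 (X(Y, v) = -15 + 5*(-15) = -15 - 75 = -90)
355*X((-3*2)*(5 - 1*(-2)), K) = 355*(-90) = -31950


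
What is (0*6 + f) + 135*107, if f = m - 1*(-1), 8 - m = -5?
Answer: 14459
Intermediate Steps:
m = 13 (m = 8 - 1*(-5) = 8 + 5 = 13)
f = 14 (f = 13 - 1*(-1) = 13 + 1 = 14)
(0*6 + f) + 135*107 = (0*6 + 14) + 135*107 = (0 + 14) + 14445 = 14 + 14445 = 14459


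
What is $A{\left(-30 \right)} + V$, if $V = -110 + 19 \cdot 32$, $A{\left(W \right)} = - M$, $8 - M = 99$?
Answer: $589$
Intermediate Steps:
$M = -91$ ($M = 8 - 99 = -91$)
$A{\left(W \right)} = 91$ ($A{\left(W \right)} = \left(-1\right) \left(-91\right) = 91$)
$V = 498$ ($V = -110 + 608 = 498$)
$A{\left(-30 \right)} + V = 91 + 498 = 589$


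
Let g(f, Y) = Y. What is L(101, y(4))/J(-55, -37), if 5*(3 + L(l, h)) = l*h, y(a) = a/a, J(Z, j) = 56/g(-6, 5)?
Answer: 43/28 ≈ 1.5357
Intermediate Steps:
J(Z, j) = 56/5
y(a) = 1
L(l, h) = -3 + h*l/5 (L(l, h) = -3 + (l*h)/5 = -3 + (h*l)/5 = -3 + h*l/5)
L(101, y(4))/J(-55, -37) = (-3 + (⅕)*1*101)/(56/5) = (-3 + 101/5)*(5/56) = (86/5)*(5/56) = 43/28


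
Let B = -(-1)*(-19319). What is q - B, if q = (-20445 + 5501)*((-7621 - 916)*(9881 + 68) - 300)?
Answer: 1269267359191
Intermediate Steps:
q = 1269267339872 (q = -14944*(-8537*9949 - 300) = -14944*(-84934613 - 300) = -14944*(-84934913) = 1269267339872)
B = -19319 (B = -1*19319 = -19319)
q - B = 1269267339872 - 1*(-19319) = 1269267339872 + 19319 = 1269267359191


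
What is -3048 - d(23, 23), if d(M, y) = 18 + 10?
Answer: -3076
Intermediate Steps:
d(M, y) = 28
-3048 - d(23, 23) = -3048 - 1*28 = -3048 - 28 = -3076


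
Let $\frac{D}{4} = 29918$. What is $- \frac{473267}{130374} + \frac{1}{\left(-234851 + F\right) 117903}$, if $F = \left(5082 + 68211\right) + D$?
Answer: $- \frac{64922833557635}{17884723637547} \approx -3.6301$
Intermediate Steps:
$D = 119672$ ($D = 4 \cdot 29918 = 119672$)
$F = 192965$ ($F = \left(5082 + 68211\right) + 119672 = 73293 + 119672 = 192965$)
$- \frac{473267}{130374} + \frac{1}{\left(-234851 + F\right) 117903} = - \frac{473267}{130374} + \frac{1}{\left(-234851 + 192965\right) 117903} = \left(-473267\right) \frac{1}{130374} + \frac{1}{-41886} \cdot \frac{1}{117903} = - \frac{473267}{130374} - \frac{1}{4938485058} = - \frac{64922833557635}{17884723637547}$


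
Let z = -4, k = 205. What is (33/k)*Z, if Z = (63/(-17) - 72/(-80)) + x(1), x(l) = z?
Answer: -38181/34850 ≈ -1.0956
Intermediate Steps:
x(l) = -4
Z = -1157/170 (Z = (63/(-17) - 72/(-80)) - 4 = (63*(-1/17) - 72*(-1/80)) - 4 = (-63/17 + 9/10) - 4 = -477/170 - 4 = -1157/170 ≈ -6.8059)
(33/k)*Z = (33/205)*(-1157/170) = -38181/34850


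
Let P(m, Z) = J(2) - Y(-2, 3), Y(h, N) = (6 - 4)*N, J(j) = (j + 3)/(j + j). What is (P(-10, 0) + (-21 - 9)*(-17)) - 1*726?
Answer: -883/4 ≈ -220.75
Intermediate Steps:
J(j) = (3 + j)/(2*j) (J(j) = (3 + j)/((2*j)) = (3 + j)*(1/(2*j)) = (3 + j)/(2*j))
Y(h, N) = 2*N
P(m, Z) = -19/4 (P(m, Z) = (½)*(3 + 2)/2 - 2*3 = (½)*(½)*5 - 1*6 = 5/4 - 6 = -19/4)
(P(-10, 0) + (-21 - 9)*(-17)) - 1*726 = (-19/4 + (-21 - 9)*(-17)) - 1*726 = (-19/4 - 30*(-17)) - 726 = (-19/4 + 510) - 726 = 2021/4 - 726 = -883/4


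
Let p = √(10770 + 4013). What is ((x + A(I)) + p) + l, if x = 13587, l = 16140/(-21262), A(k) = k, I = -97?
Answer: 143404120/10631 + √14783 ≈ 13611.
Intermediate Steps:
l = -8070/10631 (l = 16140*(-1/21262) = -8070/10631 ≈ -0.75910)
p = √14783 ≈ 121.59
((x + A(I)) + p) + l = ((13587 - 97) + √14783) - 8070/10631 = (13490 + √14783) - 8070/10631 = 143404120/10631 + √14783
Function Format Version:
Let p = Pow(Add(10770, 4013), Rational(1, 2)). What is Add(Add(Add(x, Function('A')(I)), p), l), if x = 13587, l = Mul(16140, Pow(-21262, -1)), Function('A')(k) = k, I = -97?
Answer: Add(Rational(143404120, 10631), Pow(14783, Rational(1, 2))) ≈ 13611.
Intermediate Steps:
l = Rational(-8070, 10631) (l = Mul(16140, Rational(-1, 21262)) = Rational(-8070, 10631) ≈ -0.75910)
p = Pow(14783, Rational(1, 2)) ≈ 121.59
Add(Add(Add(x, Function('A')(I)), p), l) = Add(Add(Add(13587, -97), Pow(14783, Rational(1, 2))), Rational(-8070, 10631)) = Add(Add(13490, Pow(14783, Rational(1, 2))), Rational(-8070, 10631)) = Add(Rational(143404120, 10631), Pow(14783, Rational(1, 2)))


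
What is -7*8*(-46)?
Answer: 2576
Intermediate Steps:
-7*8*(-46) = -56*(-46) = 2576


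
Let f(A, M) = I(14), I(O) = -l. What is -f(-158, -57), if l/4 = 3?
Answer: 12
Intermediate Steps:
l = 12 (l = 4*3 = 12)
I(O) = -12 (I(O) = -1*12 = -12)
f(A, M) = -12
-f(-158, -57) = -1*(-12) = 12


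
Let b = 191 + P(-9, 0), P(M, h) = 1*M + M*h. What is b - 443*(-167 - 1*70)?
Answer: 105173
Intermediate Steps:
P(M, h) = M + M*h
b = 182 (b = 191 - 9*(1 + 0) = 191 - 9*1 = 191 - 9 = 182)
b - 443*(-167 - 1*70) = 182 - 443*(-167 - 1*70) = 182 - 443*(-167 - 70) = 182 - 443*(-237) = 182 + 104991 = 105173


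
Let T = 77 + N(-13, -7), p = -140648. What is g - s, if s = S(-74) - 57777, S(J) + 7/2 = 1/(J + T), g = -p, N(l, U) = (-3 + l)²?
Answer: 102785961/518 ≈ 1.9843e+5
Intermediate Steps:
T = 333 (T = 77 + (-3 - 13)² = 77 + (-16)² = 77 + 256 = 333)
g = 140648 (g = -1*(-140648) = 140648)
S(J) = -7/2 + 1/(333 + J) (S(J) = -7/2 + 1/(J + 333) = -7/2 + 1/(333 + J))
s = -29930297/518 (s = (-2329 - 7*(-74))/(2*(333 - 74)) - 57777 = (½)*(-2329 + 518)/259 - 57777 = (½)*(1/259)*(-1811) - 57777 = -1811/518 - 57777 = -29930297/518 ≈ -57781.)
g - s = 140648 - 1*(-29930297/518) = 140648 + 29930297/518 = 102785961/518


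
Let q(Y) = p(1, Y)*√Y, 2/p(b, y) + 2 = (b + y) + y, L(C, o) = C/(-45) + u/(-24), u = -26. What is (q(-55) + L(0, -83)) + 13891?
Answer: 166705/12 - 2*I*√55/111 ≈ 13892.0 - 0.13363*I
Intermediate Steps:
L(C, o) = 13/12 - C/45 (L(C, o) = C/(-45) - 26/(-24) = C*(-1/45) - 26*(-1/24) = -C/45 + 13/12 = 13/12 - C/45)
p(b, y) = 2/(-2 + b + 2*y) (p(b, y) = 2/(-2 + ((b + y) + y)) = 2/(-2 + (b + 2*y)) = 2/(-2 + b + 2*y))
q(Y) = 2*√Y/(-1 + 2*Y) (q(Y) = (2/(-2 + 1 + 2*Y))*√Y = (2/(-1 + 2*Y))*√Y = 2*√Y/(-1 + 2*Y))
(q(-55) + L(0, -83)) + 13891 = (2*√(-55)/(-1 + 2*(-55)) + (13/12 - 1/45*0)) + 13891 = (2*(I*√55)/(-1 - 110) + (13/12 + 0)) + 13891 = (2*(I*√55)/(-111) + 13/12) + 13891 = (2*(I*√55)*(-1/111) + 13/12) + 13891 = (-2*I*√55/111 + 13/12) + 13891 = (13/12 - 2*I*√55/111) + 13891 = 166705/12 - 2*I*√55/111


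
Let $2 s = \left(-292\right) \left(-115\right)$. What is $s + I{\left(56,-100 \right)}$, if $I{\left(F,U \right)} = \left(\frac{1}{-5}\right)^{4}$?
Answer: $\frac{10493751}{625} \approx 16790.0$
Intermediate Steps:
$I{\left(F,U \right)} = \frac{1}{625}$ ($I{\left(F,U \right)} = \left(- \frac{1}{5}\right)^{4} = \frac{1}{625}$)
$s = 16790$ ($s = \frac{\left(-292\right) \left(-115\right)}{2} = \frac{1}{2} \cdot 33580 = 16790$)
$s + I{\left(56,-100 \right)} = 16790 + \frac{1}{625} = \frac{10493751}{625}$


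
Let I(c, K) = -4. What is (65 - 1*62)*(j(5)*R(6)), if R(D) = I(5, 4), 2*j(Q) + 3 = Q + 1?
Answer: -18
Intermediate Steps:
j(Q) = -1 + Q/2 (j(Q) = -3/2 + (Q + 1)/2 = -3/2 + (1 + Q)/2 = -3/2 + (½ + Q/2) = -1 + Q/2)
R(D) = -4
(65 - 1*62)*(j(5)*R(6)) = (65 - 1*62)*((-1 + (½)*5)*(-4)) = (65 - 62)*((-1 + 5/2)*(-4)) = 3*((3/2)*(-4)) = 3*(-6) = -18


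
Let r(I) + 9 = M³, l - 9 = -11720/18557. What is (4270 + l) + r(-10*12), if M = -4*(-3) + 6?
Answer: 187451094/18557 ≈ 10101.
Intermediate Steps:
M = 18 (M = 12 + 6 = 18)
l = 155293/18557 (l = 9 - 11720/18557 = 155293/18557 ≈ 8.3684)
r(I) = 5823 (r(I) = -9 + 18³ = -9 + 5832 = 5823)
(4270 + l) + r(-10*12) = (4270 + 155293/18557) + 5823 = 79393683/18557 + 5823 = 187451094/18557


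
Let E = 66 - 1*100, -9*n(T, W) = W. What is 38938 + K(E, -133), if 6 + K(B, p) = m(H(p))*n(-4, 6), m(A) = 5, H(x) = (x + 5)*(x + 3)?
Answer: 116786/3 ≈ 38929.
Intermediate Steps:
n(T, W) = -W/9
E = -34 (E = 66 - 100 = -34)
H(x) = (3 + x)*(5 + x) (H(x) = (5 + x)*(3 + x) = (3 + x)*(5 + x))
K(B, p) = -28/3 (K(B, p) = -6 + 5*(-⅑*6) = -6 + 5*(-⅔) = -6 - 10/3 = -28/3)
38938 + K(E, -133) = 38938 - 28/3 = 116786/3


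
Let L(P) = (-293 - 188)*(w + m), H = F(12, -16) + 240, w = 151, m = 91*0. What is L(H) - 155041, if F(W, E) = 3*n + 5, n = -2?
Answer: -227672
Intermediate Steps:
m = 0
F(W, E) = -1 (F(W, E) = 3*(-2) + 5 = -6 + 5 = -1)
H = 239 (H = -1 + 240 = 239)
L(P) = -72631 (L(P) = (-293 - 188)*(151 + 0) = -481*151 = -72631)
L(H) - 155041 = -72631 - 155041 = -227672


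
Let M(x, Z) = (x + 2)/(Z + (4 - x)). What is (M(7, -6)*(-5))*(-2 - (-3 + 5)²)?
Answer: -30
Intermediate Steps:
M(x, Z) = (2 + x)/(4 + Z - x)
(M(7, -6)*(-5))*(-2 - (-3 + 5)²) = (((2 + 7)/(4 - 6 - 1*7))*(-5))*(-2 - (-3 + 5)²) = ((9/(4 - 6 - 7))*(-5))*(-2 - 1*2²) = ((9/(-9))*(-5))*(-2 - 1*4) = (-⅑*9*(-5))*(-2 - 4) = -1*(-5)*(-6) = 5*(-6) = -30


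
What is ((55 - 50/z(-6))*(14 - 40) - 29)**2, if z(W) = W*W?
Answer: 163993636/81 ≈ 2.0246e+6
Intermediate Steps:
z(W) = W**2
((55 - 50/z(-6))*(14 - 40) - 29)**2 = ((55 - 50/((-6)**2))*(14 - 40) - 29)**2 = ((55 - 50/36)*(-26) - 29)**2 = ((55 - 50*1/36)*(-26) - 29)**2 = ((55 - 25/18)*(-26) - 29)**2 = ((965/18)*(-26) - 29)**2 = (-12545/9 - 29)**2 = (-12806/9)**2 = 163993636/81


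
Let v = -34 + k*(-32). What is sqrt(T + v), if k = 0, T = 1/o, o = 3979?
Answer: I*sqrt(538299015)/3979 ≈ 5.8309*I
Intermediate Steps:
T = 1/3979 ≈ 0.00025132
v = -34 (v = -34 + 0*(-32) = -34 + 0 = -34)
sqrt(T + v) = sqrt(1/3979 - 34) = sqrt(-135285/3979) = I*sqrt(538299015)/3979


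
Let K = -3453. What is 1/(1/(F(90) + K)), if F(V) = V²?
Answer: 4647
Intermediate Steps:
1/(1/(F(90) + K)) = 1/(1/(90² - 3453)) = 1/(1/(8100 - 3453)) = 1/(1/4647) = 4647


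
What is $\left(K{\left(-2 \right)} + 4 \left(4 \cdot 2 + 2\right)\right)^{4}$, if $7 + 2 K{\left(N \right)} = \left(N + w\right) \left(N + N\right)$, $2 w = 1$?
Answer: $\frac{38950081}{16} \approx 2.4344 \cdot 10^{6}$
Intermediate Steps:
$w = \frac{1}{2}$ ($w = \frac{1}{2} \cdot 1 = \frac{1}{2} \approx 0.5$)
$K{\left(N \right)} = - \frac{7}{2} + N \left(\frac{1}{2} + N\right)$ ($K{\left(N \right)} = - \frac{7}{2} + \frac{\left(N + \frac{1}{2}\right) \left(N + N\right)}{2} = - \frac{7}{2} + \frac{\left(\frac{1}{2} + N\right) 2 N}{2} = - \frac{7}{2} + \frac{2 N \left(\frac{1}{2} + N\right)}{2} = - \frac{7}{2} + N \left(\frac{1}{2} + N\right)$)
$\left(K{\left(-2 \right)} + 4 \left(4 \cdot 2 + 2\right)\right)^{4} = \left(\left(- \frac{7}{2} + \left(-2\right)^{2} + \frac{1}{2} \left(-2\right)\right) + 4 \left(4 \cdot 2 + 2\right)\right)^{4} = \left(\left(- \frac{7}{2} + 4 - 1\right) + 4 \left(8 + 2\right)\right)^{4} = \left(- \frac{1}{2} + 4 \cdot 10\right)^{4} = \left(- \frac{1}{2} + 40\right)^{4} = \left(\frac{79}{2}\right)^{4} = \frac{38950081}{16}$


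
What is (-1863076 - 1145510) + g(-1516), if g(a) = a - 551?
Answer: -3010653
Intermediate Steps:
g(a) = -551 + a
(-1863076 - 1145510) + g(-1516) = (-1863076 - 1145510) + (-551 - 1516) = -3008586 - 2067 = -3010653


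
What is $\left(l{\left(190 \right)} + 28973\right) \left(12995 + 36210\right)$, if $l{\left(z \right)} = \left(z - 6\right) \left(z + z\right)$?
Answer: $4866030065$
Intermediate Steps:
$l{\left(z \right)} = 2 z \left(-6 + z\right)$ ($l{\left(z \right)} = \left(-6 + z\right) 2 z = 2 z \left(-6 + z\right)$)
$\left(l{\left(190 \right)} + 28973\right) \left(12995 + 36210\right) = \left(2 \cdot 190 \left(-6 + 190\right) + 28973\right) \left(12995 + 36210\right) = \left(2 \cdot 190 \cdot 184 + 28973\right) 49205 = \left(69920 + 28973\right) 49205 = 98893 \cdot 49205 = 4866030065$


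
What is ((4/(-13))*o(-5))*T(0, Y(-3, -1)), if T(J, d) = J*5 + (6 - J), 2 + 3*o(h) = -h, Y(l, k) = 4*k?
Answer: -24/13 ≈ -1.8462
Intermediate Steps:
o(h) = -⅔ - h/3 (o(h) = -⅔ + (-h)/3 = -⅔ - h/3)
T(J, d) = 6 + 4*J (T(J, d) = 5*J + (6 - J) = 6 + 4*J)
((4/(-13))*o(-5))*T(0, Y(-3, -1)) = ((4/(-13))*(-⅔ - ⅓*(-5)))*(6 + 4*0) = ((4*(-1/13))*(-⅔ + 5/3))*(6 + 0) = -4/13*1*6 = -4/13*6 = -24/13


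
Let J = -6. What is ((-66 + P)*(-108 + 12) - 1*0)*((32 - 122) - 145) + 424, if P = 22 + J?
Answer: -1127576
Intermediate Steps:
P = 16 (P = 22 - 6 = 16)
((-66 + P)*(-108 + 12) - 1*0)*((32 - 122) - 145) + 424 = ((-66 + 16)*(-108 + 12) - 1*0)*((32 - 122) - 145) + 424 = (-50*(-96) + 0)*(-90 - 145) + 424 = (4800 + 0)*(-235) + 424 = 4800*(-235) + 424 = -1128000 + 424 = -1127576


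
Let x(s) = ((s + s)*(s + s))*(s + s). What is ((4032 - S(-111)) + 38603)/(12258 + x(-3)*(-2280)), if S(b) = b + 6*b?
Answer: 21706/252369 ≈ 0.086009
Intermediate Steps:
S(b) = 7*b
x(s) = 8*s**3 (x(s) = ((2*s)*(2*s))*(2*s) = (4*s**2)*(2*s) = 8*s**3)
((4032 - S(-111)) + 38603)/(12258 + x(-3)*(-2280)) = ((4032 - 7*(-111)) + 38603)/(12258 + (8*(-3)**3)*(-2280)) = ((4032 - 1*(-777)) + 38603)/(12258 + (8*(-27))*(-2280)) = ((4032 + 777) + 38603)/(12258 - 216*(-2280)) = (4809 + 38603)/(12258 + 492480) = 43412/504738 = 43412*(1/504738) = 21706/252369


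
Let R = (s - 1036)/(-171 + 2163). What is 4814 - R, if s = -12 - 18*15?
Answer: 4795403/996 ≈ 4814.7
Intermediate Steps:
s = -282 (s = -12 - 270 = -282)
R = -659/996 (R = (-282 - 1036)/(-171 + 2163) = -1318/1992 = -1318*1/1992 = -659/996 ≈ -0.66165)
4814 - R = 4814 - 1*(-659/996) = 4814 + 659/996 = 4795403/996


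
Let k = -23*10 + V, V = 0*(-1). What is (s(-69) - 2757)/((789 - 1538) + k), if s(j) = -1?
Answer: 2758/979 ≈ 2.8172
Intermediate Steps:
V = 0
k = -230 (k = -23*10 + 0 = -230 + 0 = -230)
(s(-69) - 2757)/((789 - 1538) + k) = (-1 - 2757)/((789 - 1538) - 230) = -2758/(-749 - 230) = -2758/(-979) = -2758*(-1/979) = 2758/979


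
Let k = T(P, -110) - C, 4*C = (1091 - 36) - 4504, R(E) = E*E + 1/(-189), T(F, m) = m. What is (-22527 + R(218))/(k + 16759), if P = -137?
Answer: 18897728/13238505 ≈ 1.4275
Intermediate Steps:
R(E) = -1/189 + E² (R(E) = E² - 1/189 = -1/189 + E²)
C = -3449/4 (C = ((1091 - 36) - 4504)/4 = (1055 - 4504)/4 = (¼)*(-3449) = -3449/4 ≈ -862.25)
k = 3009/4 (k = -110 - 1*(-3449/4) = -110 + 3449/4 = 3009/4 ≈ 752.25)
(-22527 + R(218))/(k + 16759) = (-22527 + (-1/189 + 218²))/(3009/4 + 16759) = (-22527 + (-1/189 + 47524))/(70045/4) = (-22527 + 8982035/189)*(4/70045) = (4724432/189)*(4/70045) = 18897728/13238505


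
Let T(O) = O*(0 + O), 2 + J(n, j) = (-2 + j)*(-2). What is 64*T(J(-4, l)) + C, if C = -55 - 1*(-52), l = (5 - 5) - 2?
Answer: 2301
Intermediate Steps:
l = -2 (l = 0 - 2 = -2)
J(n, j) = 2 - 2*j (J(n, j) = -2 + (-2 + j)*(-2) = -2 + (4 - 2*j) = 2 - 2*j)
T(O) = O**2 (T(O) = O*O = O**2)
C = -3 (C = -55 + 52 = -3)
64*T(J(-4, l)) + C = 64*(2 - 2*(-2))**2 - 3 = 64*(2 + 4)**2 - 3 = 64*6**2 - 3 = 64*36 - 3 = 2304 - 3 = 2301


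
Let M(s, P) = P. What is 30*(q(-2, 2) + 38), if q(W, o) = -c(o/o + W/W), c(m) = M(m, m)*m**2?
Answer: 900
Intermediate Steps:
c(m) = m**3 (c(m) = m*m**2 = m**3)
q(W, o) = -8 (q(W, o) = -(o/o + W/W)**3 = -(1 + 1)**3 = -1*2**3 = -1*8 = -8)
30*(q(-2, 2) + 38) = 30*(-8 + 38) = 30*30 = 900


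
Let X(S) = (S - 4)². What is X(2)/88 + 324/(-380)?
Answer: -1687/2090 ≈ -0.80718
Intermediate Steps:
X(S) = (-4 + S)²
X(2)/88 + 324/(-380) = (-4 + 2)²/88 + 324/(-380) = (-2)²*(1/88) + 324*(-1/380) = 4*(1/88) - 81/95 = 1/22 - 81/95 = -1687/2090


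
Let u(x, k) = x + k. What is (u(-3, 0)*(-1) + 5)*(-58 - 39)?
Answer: -776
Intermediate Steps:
u(x, k) = k + x
(u(-3, 0)*(-1) + 5)*(-58 - 39) = ((0 - 3)*(-1) + 5)*(-58 - 39) = (-3*(-1) + 5)*(-97) = (3 + 5)*(-97) = 8*(-97) = -776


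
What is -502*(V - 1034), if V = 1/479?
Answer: 248633070/479 ≈ 5.1907e+5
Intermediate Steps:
V = 1/479 ≈ 0.0020877
-502*(V - 1034) = -502*(1/479 - 1034) = -502*(-495285/479) = 248633070/479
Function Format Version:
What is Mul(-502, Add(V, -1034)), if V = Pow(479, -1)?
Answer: Rational(248633070, 479) ≈ 5.1907e+5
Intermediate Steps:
V = Rational(1, 479) ≈ 0.0020877
Mul(-502, Add(V, -1034)) = Mul(-502, Add(Rational(1, 479), -1034)) = Mul(-502, Rational(-495285, 479)) = Rational(248633070, 479)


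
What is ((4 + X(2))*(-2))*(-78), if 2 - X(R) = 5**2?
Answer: -2964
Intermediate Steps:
X(R) = -23 (X(R) = 2 - 1*5**2 = 2 - 1*25 = 2 - 25 = -23)
((4 + X(2))*(-2))*(-78) = ((4 - 23)*(-2))*(-78) = -19*(-2)*(-78) = 38*(-78) = -2964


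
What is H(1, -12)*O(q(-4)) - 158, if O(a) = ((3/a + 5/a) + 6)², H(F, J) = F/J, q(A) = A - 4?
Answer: -1921/12 ≈ -160.08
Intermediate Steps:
q(A) = -4 + A
O(a) = (6 + 8/a)² (O(a) = (8/a + 6)² = (6 + 8/a)²)
H(1, -12)*O(q(-4)) - 158 = (1/(-12))*(4*(4 + 3*(-4 - 4))²/(-4 - 4)²) - 158 = (1*(-1/12))*(4*(4 + 3*(-8))²/(-8)²) - 158 = -(4 - 24)²/(3*64) - 158 = -(-20)²/(3*64) - 158 = -400/(3*64) - 158 = -1/12*25 - 158 = -25/12 - 158 = -1921/12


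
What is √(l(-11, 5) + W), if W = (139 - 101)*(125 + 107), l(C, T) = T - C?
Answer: 8*√138 ≈ 93.979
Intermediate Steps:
W = 8816 (W = 38*232 = 8816)
√(l(-11, 5) + W) = √((5 - 1*(-11)) + 8816) = √((5 + 11) + 8816) = √(16 + 8816) = √8832 = 8*√138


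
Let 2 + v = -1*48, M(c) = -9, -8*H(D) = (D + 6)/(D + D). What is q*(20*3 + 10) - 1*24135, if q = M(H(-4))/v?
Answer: -120612/5 ≈ -24122.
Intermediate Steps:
H(D) = -(6 + D)/(16*D) (H(D) = -(D + 6)/(8*(D + D)) = -(6 + D)/(8*(2*D)) = -(6 + D)*1/(2*D)/8 = -(6 + D)/(16*D))
v = -50 (v = -2 - 1*48 = -2 - 48 = -50)
q = 9/50 (q = -9/(-50) = -9*(-1/50) = 9/50 ≈ 0.18000)
q*(20*3 + 10) - 1*24135 = 9*(20*3 + 10)/50 - 1*24135 = 9*(60 + 10)/50 - 24135 = (9/50)*70 - 24135 = 63/5 - 24135 = -120612/5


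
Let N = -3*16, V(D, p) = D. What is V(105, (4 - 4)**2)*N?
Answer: -5040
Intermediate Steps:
N = -48
V(105, (4 - 4)**2)*N = 105*(-48) = -5040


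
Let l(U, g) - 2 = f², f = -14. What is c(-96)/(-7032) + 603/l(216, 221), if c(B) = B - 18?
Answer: 39471/12892 ≈ 3.0617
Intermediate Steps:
l(U, g) = 198 (l(U, g) = 2 + (-14)² = 2 + 196 = 198)
c(B) = -18 + B
c(-96)/(-7032) + 603/l(216, 221) = (-18 - 96)/(-7032) + 603/198 = -114*(-1/7032) + 603*(1/198) = 19/1172 + 67/22 = 39471/12892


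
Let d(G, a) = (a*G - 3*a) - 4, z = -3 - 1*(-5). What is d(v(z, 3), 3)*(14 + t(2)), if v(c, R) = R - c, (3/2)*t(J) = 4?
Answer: -500/3 ≈ -166.67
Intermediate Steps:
t(J) = 8/3 (t(J) = (2/3)*4 = 8/3)
z = 2 (z = -3 + 5 = 2)
d(G, a) = -4 - 3*a + G*a (d(G, a) = (G*a - 3*a) - 4 = (-3*a + G*a) - 4 = -4 - 3*a + G*a)
d(v(z, 3), 3)*(14 + t(2)) = (-4 - 3*3 + (3 - 1*2)*3)*(14 + 8/3) = (-4 - 9 + (3 - 2)*3)*(50/3) = (-4 - 9 + 1*3)*(50/3) = (-4 - 9 + 3)*(50/3) = -10*50/3 = -500/3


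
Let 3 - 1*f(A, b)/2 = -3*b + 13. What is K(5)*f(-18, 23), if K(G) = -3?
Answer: -354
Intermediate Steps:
f(A, b) = -20 + 6*b (f(A, b) = 6 - 2*(-3*b + 13) = 6 - 2*(13 - 3*b) = 6 + (-26 + 6*b) = -20 + 6*b)
K(5)*f(-18, 23) = -3*(-20 + 6*23) = -3*(-20 + 138) = -3*118 = -354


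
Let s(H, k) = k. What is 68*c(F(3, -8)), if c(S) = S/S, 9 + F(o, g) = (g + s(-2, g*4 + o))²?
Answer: 68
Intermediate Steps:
F(o, g) = -9 + (o + 5*g)² (F(o, g) = -9 + (g + (g*4 + o))² = -9 + (g + (4*g + o))² = -9 + (g + (o + 4*g))² = -9 + (o + 5*g)²)
c(S) = 1
68*c(F(3, -8)) = 68*1 = 68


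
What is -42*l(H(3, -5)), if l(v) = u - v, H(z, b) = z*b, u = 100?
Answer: -4830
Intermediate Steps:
H(z, b) = b*z
l(v) = 100 - v
-42*l(H(3, -5)) = -42*(100 - (-5)*3) = -42*(100 - 1*(-15)) = -42*(100 + 15) = -42*115 = -4830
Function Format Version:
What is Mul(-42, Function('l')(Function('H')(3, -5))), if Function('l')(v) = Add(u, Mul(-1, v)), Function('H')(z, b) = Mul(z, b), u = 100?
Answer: -4830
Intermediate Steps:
Function('H')(z, b) = Mul(b, z)
Function('l')(v) = Add(100, Mul(-1, v))
Mul(-42, Function('l')(Function('H')(3, -5))) = Mul(-42, Add(100, Mul(-1, Mul(-5, 3)))) = Mul(-42, Add(100, Mul(-1, -15))) = Mul(-42, Add(100, 15)) = Mul(-42, 115) = -4830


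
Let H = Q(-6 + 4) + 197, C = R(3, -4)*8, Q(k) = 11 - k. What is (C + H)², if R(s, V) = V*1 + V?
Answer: 21316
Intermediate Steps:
R(s, V) = 2*V (R(s, V) = V + V = 2*V)
C = -64 (C = (2*(-4))*8 = -8*8 = -64)
H = 210 (H = (11 - (-6 + 4)) + 197 = (11 - 1*(-2)) + 197 = (11 + 2) + 197 = 13 + 197 = 210)
(C + H)² = (-64 + 210)² = 146² = 21316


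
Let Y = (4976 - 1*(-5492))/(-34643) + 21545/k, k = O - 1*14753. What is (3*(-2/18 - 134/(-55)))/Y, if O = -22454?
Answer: -1483595378251/187417941315 ≈ -7.9160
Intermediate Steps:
k = -37207 (k = -22454 - 1*14753 = -22454 - 14753 = -37207)
Y = -1135866311/1288962101 (Y = (4976 - 1*(-5492))/(-34643) + 21545/(-37207) = (4976 + 5492)*(-1/34643) + 21545*(-1/37207) = 10468*(-1/34643) - 21545/37207 = -10468/34643 - 21545/37207 = -1135866311/1288962101 ≈ -0.88123)
(3*(-2/18 - 134/(-55)))/Y = (3*(-2/18 - 134/(-55)))/(-1135866311/1288962101) = (3*(-2*1/18 - 134*(-1/55)))*(-1288962101/1135866311) = (3*(-1/9 + 134/55))*(-1288962101/1135866311) = (3*(1151/495))*(-1288962101/1135866311) = (1151/165)*(-1288962101/1135866311) = -1483595378251/187417941315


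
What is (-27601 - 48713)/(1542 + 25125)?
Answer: -25438/8889 ≈ -2.8617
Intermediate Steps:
(-27601 - 48713)/(1542 + 25125) = -76314/26667 = -76314*1/26667 = -25438/8889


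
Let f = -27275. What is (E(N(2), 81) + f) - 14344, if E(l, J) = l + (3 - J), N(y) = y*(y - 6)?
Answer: -41705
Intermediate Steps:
N(y) = y*(-6 + y)
E(l, J) = 3 + l - J
(E(N(2), 81) + f) - 14344 = ((3 + 2*(-6 + 2) - 1*81) - 27275) - 14344 = ((3 + 2*(-4) - 81) - 27275) - 14344 = ((3 - 8 - 81) - 27275) - 14344 = (-86 - 27275) - 14344 = -27361 - 14344 = -41705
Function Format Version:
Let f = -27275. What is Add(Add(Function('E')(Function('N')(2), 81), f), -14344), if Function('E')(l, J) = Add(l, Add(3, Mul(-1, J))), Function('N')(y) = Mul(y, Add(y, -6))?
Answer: -41705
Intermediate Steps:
Function('N')(y) = Mul(y, Add(-6, y))
Function('E')(l, J) = Add(3, l, Mul(-1, J))
Add(Add(Function('E')(Function('N')(2), 81), f), -14344) = Add(Add(Add(3, Mul(2, Add(-6, 2)), Mul(-1, 81)), -27275), -14344) = Add(Add(Add(3, Mul(2, -4), -81), -27275), -14344) = Add(Add(Add(3, -8, -81), -27275), -14344) = Add(Add(-86, -27275), -14344) = Add(-27361, -14344) = -41705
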